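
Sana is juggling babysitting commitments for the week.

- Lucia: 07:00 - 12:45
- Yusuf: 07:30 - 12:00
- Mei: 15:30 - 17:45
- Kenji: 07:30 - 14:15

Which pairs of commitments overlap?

Two intervals overlap when each starts before the other ends.
Sorted by start: Lucia, Kenji, Yusuf, Mei.
Kenji starts before Lucia ends → Lucia and Kenji overlap.
Yusuf starts before Lucia ends → Lucia and Yusuf overlap.
Mei starts after Lucia ends.
Yusuf starts before Kenji ends → Kenji and Yusuf overlap.
Mei starts after Kenji ends.
Mei starts after Yusuf ends.

Kenji & Lucia, Kenji & Yusuf, Lucia & Yusuf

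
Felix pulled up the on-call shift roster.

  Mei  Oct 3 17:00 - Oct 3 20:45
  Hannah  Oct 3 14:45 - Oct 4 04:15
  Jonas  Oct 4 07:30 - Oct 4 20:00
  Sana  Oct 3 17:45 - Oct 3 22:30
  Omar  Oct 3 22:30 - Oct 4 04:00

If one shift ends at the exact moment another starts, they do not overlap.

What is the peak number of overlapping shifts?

3

Walk through starts and ends in time order (an end at T is processed before a start at T):
Oct 3 14:45 start Hannah → 1
Oct 3 17:00 start Mei → 2
Oct 3 17:45 start Sana → 3
Oct 3 20:45 end Mei → 2
Oct 3 22:30 end Sana → 1
Oct 3 22:30 start Omar → 2
Oct 4 04:00 end Omar → 1
Oct 4 04:15 end Hannah → 0
Oct 4 07:30 start Jonas → 1
Oct 4 20:00 end Jonas → 0
Peak is 3, at Oct 3 17:45 (Hannah, Mei, Sana).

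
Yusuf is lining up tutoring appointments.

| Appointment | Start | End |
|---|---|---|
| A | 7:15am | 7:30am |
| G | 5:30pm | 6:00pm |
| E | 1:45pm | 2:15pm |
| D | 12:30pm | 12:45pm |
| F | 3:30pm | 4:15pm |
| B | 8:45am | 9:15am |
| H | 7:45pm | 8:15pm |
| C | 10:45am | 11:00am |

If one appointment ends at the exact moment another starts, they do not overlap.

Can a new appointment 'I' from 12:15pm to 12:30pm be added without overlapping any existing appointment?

A: ends 7:30am at or before I starts 12:15pm → clear.
B: ends 9:15am at or before I starts 12:15pm → clear.
C: ends 11:00am at or before I starts 12:15pm → clear.
D: starts 12:30pm at or after I ends 12:30pm → clear.
E: starts 1:45pm at or after I ends 12:30pm → clear.
F: starts 3:30pm at or after I ends 12:30pm → clear.
G: starts 5:30pm at or after I ends 12:30pm → clear.
H: starts 7:45pm at or after I ends 12:30pm → clear.

Yes — the slot is free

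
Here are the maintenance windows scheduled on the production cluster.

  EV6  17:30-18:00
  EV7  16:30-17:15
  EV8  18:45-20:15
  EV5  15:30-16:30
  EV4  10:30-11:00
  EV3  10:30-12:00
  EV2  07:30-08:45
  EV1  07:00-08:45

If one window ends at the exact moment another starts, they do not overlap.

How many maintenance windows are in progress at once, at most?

2

Walk through starts and ends in time order (an end at T is processed before a start at T):
07:00 start EV1 → 1
07:30 start EV2 → 2
08:45 end EV1 → 1
08:45 end EV2 → 0
10:30 start EV3 → 1
10:30 start EV4 → 2
11:00 end EV4 → 1
12:00 end EV3 → 0
15:30 start EV5 → 1
16:30 end EV5 → 0
16:30 start EV7 → 1
17:15 end EV7 → 0
17:30 start EV6 → 1
18:00 end EV6 → 0
18:45 start EV8 → 1
20:15 end EV8 → 0
Peak is 2, at 07:30 (EV1, EV2).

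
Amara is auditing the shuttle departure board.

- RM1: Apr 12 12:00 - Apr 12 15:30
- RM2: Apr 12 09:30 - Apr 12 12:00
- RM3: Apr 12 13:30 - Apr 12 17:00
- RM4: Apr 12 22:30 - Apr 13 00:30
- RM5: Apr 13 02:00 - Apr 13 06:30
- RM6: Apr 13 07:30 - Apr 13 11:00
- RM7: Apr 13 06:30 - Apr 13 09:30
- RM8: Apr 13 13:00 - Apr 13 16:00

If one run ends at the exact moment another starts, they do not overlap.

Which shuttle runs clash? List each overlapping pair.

Sorted by start: RM2, RM1, RM3, RM4, RM5, RM7, RM6, RM8.
RM1 starts exactly when RM2 ends (back-to-back, no overlap); RM2 is clear from here.
RM3 starts before RM1 ends → RM1 and RM3 overlap.
RM4 starts after RM1 ends; RM1 is clear from here.
RM4 starts after RM3 ends; RM3 is clear from here.
RM5 starts after RM4 ends; RM4 is clear from here.
RM7 starts exactly when RM5 ends (back-to-back, no overlap); RM5 is clear from here.
RM6 starts before RM7 ends → RM7 and RM6 overlap.
RM8 starts after RM7 ends.
RM8 starts after RM6 ends.

RM1 & RM3, RM6 & RM7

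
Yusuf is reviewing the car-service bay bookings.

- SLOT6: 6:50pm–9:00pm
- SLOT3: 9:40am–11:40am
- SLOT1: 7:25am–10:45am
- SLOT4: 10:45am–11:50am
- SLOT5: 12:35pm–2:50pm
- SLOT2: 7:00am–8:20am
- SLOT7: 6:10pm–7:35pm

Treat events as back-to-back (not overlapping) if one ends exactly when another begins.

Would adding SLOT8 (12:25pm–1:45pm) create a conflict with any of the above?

SLOT2: ends 8:20am at or before SLOT8 starts 12:25pm → clear.
SLOT1: ends 10:45am at or before SLOT8 starts 12:25pm → clear.
SLOT3: ends 11:40am at or before SLOT8 starts 12:25pm → clear.
SLOT4: ends 11:50am at or before SLOT8 starts 12:25pm → clear.
SLOT5: starts 12:35pm before SLOT8 ends 1:45pm, and ends 2:50pm after SLOT8 starts 12:25pm → overlap.
SLOT7: starts 6:10pm at or after SLOT8 ends 1:45pm → clear.
SLOT6: starts 6:50pm at or after SLOT8 ends 1:45pm → clear.
SLOT8 overlaps SLOT5.

Yes — it overlaps SLOT5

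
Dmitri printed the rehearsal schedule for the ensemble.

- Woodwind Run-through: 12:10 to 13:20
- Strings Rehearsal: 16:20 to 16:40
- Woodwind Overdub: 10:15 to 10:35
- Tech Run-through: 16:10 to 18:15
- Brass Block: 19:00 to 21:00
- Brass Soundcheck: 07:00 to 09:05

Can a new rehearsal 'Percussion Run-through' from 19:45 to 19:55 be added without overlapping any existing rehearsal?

No — it overlaps Brass Block

Brass Soundcheck: ends 09:05 at or before Percussion Run-through starts 19:45 → clear.
Woodwind Overdub: ends 10:35 at or before Percussion Run-through starts 19:45 → clear.
Woodwind Run-through: ends 13:20 at or before Percussion Run-through starts 19:45 → clear.
Tech Run-through: ends 18:15 at or before Percussion Run-through starts 19:45 → clear.
Strings Rehearsal: ends 16:40 at or before Percussion Run-through starts 19:45 → clear.
Brass Block: starts 19:00 before Percussion Run-through ends 19:55, and ends 21:00 after Percussion Run-through starts 19:45 → overlap.
Percussion Run-through overlaps Brass Block.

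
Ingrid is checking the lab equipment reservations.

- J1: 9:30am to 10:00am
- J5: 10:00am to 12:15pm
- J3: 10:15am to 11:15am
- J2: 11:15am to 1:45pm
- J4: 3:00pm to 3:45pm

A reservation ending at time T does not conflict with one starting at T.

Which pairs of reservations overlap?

J2 & J5, J3 & J5

Sorted by start: J1, J5, J3, J2, J4.
J5 starts exactly when J1 ends (back-to-back, no overlap); J1 is clear from here.
J3 starts before J5 ends → J5 and J3 overlap.
J2 starts before J5 ends → J5 and J2 overlap.
J4 starts after J5 ends.
J2 starts exactly when J3 ends (back-to-back, no overlap); J3 is clear from here.
J4 starts after J2 ends.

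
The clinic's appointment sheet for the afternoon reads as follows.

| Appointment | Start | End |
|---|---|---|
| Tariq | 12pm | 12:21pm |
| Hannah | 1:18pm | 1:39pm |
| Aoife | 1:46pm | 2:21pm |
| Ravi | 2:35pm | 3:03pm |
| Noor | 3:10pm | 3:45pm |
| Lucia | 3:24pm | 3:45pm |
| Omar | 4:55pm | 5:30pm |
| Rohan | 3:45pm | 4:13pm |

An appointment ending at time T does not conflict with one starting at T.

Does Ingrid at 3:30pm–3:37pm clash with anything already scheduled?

Yes — it overlaps Lucia, Noor

Tariq: ends 12:21pm at or before Ingrid starts 3:30pm → clear.
Hannah: ends 1:39pm at or before Ingrid starts 3:30pm → clear.
Aoife: ends 2:21pm at or before Ingrid starts 3:30pm → clear.
Ravi: ends 3:03pm at or before Ingrid starts 3:30pm → clear.
Noor: starts 3:10pm before Ingrid ends 3:37pm, and ends 3:45pm after Ingrid starts 3:30pm → overlap.
Lucia: starts 3:24pm before Ingrid ends 3:37pm, and ends 3:45pm after Ingrid starts 3:30pm → overlap.
Rohan: starts 3:45pm at or after Ingrid ends 3:37pm → clear.
Omar: starts 4:55pm at or after Ingrid ends 3:37pm → clear.
Ingrid overlaps Noor, Lucia.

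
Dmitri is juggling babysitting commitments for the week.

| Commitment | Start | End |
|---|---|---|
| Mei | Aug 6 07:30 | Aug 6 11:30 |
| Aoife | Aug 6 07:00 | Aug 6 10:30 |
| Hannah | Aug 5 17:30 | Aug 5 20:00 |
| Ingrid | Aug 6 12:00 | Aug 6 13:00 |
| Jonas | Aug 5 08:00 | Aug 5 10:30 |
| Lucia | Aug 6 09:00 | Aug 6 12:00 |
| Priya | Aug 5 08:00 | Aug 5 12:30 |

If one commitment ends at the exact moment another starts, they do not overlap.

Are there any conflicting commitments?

Yes

Sorted by start: Priya, Jonas, Hannah, Aoife, Mei, Lucia, Ingrid.
Jonas starts before Priya ends → Priya and Jonas overlap.
That's a conflict, so the schedule is not conflict-free.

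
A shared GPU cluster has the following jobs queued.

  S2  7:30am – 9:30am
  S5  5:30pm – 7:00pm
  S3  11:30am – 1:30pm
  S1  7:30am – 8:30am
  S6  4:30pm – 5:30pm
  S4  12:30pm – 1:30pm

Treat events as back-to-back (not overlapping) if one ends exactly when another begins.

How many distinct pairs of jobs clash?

Sorted by start: S1, S2, S3, S4, S6, S5.
S2 starts before S1 ends → S1 and S2 overlap.
S3 starts after S1 ends; S1 is clear from here.
S3 starts after S2 ends; S2 is clear from here.
S4 starts before S3 ends → S3 and S4 overlap.
S6 starts after S3 ends; S3 is clear from here.
S6 starts after S4 ends; S4 is clear from here.
S5 starts exactly when S6 ends (back-to-back, no overlap).
Overlapping pairs: S1 & S2, S3 & S4 — 2 in total.

2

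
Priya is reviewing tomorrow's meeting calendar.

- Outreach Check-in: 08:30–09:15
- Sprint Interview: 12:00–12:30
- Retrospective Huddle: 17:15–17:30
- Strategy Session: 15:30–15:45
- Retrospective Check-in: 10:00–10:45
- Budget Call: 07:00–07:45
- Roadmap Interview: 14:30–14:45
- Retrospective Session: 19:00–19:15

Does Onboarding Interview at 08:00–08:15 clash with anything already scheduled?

Budget Call: ends 07:45 at or before Onboarding Interview starts 08:00 → clear.
Outreach Check-in: starts 08:30 at or after Onboarding Interview ends 08:15 → clear.
Retrospective Check-in: starts 10:00 at or after Onboarding Interview ends 08:15 → clear.
Sprint Interview: starts 12:00 at or after Onboarding Interview ends 08:15 → clear.
Roadmap Interview: starts 14:30 at or after Onboarding Interview ends 08:15 → clear.
Strategy Session: starts 15:30 at or after Onboarding Interview ends 08:15 → clear.
Retrospective Huddle: starts 17:15 at or after Onboarding Interview ends 08:15 → clear.
Retrospective Session: starts 19:00 at or after Onboarding Interview ends 08:15 → clear.

No — it doesn't clash with anything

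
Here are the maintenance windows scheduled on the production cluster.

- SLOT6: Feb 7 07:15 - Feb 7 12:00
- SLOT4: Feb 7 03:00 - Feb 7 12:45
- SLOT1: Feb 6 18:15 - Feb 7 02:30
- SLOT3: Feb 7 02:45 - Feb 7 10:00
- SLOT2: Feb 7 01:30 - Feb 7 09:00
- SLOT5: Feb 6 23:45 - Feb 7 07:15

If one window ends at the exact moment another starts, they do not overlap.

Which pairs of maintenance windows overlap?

SLOT1 & SLOT2, SLOT1 & SLOT5, SLOT2 & SLOT3, SLOT2 & SLOT4, SLOT2 & SLOT5, SLOT2 & SLOT6, SLOT3 & SLOT4, SLOT3 & SLOT5, SLOT3 & SLOT6, SLOT4 & SLOT5, SLOT4 & SLOT6

Check each pair: they overlap iff neither finishes before the other starts.
Sorted by start: SLOT1, SLOT5, SLOT2, SLOT3, SLOT4, SLOT6.
SLOT5 starts before SLOT1 ends → SLOT1 and SLOT5 overlap.
SLOT2 starts before SLOT1 ends → SLOT1 and SLOT2 overlap.
SLOT3 starts after SLOT1 ends, so nothing later overlaps SLOT1 either.
SLOT2 starts before SLOT5 ends → SLOT5 and SLOT2 overlap.
SLOT3 starts before SLOT5 ends → SLOT5 and SLOT3 overlap.
SLOT4 starts before SLOT5 ends → SLOT5 and SLOT4 overlap.
SLOT6 starts exactly when SLOT5 ends (back-to-back, no overlap).
SLOT3 starts before SLOT2 ends → SLOT2 and SLOT3 overlap.
SLOT4 starts before SLOT2 ends → SLOT2 and SLOT4 overlap.
SLOT6 starts before SLOT2 ends → SLOT2 and SLOT6 overlap.
SLOT4 starts before SLOT3 ends → SLOT3 and SLOT4 overlap.
SLOT6 starts before SLOT3 ends → SLOT3 and SLOT6 overlap.
SLOT6 starts before SLOT4 ends → SLOT4 and SLOT6 overlap.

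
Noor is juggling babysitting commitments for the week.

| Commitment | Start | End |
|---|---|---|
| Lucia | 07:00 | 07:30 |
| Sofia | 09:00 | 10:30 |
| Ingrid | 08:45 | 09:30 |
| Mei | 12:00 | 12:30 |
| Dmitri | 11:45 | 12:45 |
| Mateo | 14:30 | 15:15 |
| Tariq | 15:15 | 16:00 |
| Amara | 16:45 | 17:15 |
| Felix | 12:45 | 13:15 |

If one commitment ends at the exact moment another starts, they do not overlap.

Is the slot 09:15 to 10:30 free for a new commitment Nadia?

Lucia: ends 07:30 at or before Nadia starts 09:15 → clear.
Ingrid: starts 08:45 before Nadia ends 10:30, and ends 09:30 after Nadia starts 09:15 → overlap.
Sofia: starts 09:00 before Nadia ends 10:30, and ends 10:30 after Nadia starts 09:15 → overlap.
Dmitri: starts 11:45 at or after Nadia ends 10:30 → clear.
Mei: starts 12:00 at or after Nadia ends 10:30 → clear.
Felix: starts 12:45 at or after Nadia ends 10:30 → clear.
Mateo: starts 14:30 at or after Nadia ends 10:30 → clear.
Tariq: starts 15:15 at or after Nadia ends 10:30 → clear.
Amara: starts 16:45 at or after Nadia ends 10:30 → clear.
Nadia overlaps Sofia, Ingrid.

No — it overlaps Ingrid, Sofia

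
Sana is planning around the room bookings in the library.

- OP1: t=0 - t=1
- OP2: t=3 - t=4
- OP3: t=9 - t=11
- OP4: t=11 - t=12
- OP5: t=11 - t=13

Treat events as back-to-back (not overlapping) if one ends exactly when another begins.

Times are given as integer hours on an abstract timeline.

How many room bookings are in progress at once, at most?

2

Sweep the timeline, counting +1 at each start and −1 at each end (ends before starts at a tie):
t=0 start OP1 → 1
t=1 end OP1 → 0
t=3 start OP2 → 1
t=4 end OP2 → 0
t=9 start OP3 → 1
t=11 end OP3 → 0
t=11 start OP4 → 1
t=11 start OP5 → 2
t=12 end OP4 → 1
t=13 end OP5 → 0
Peak is 2, at t=11 (OP4, OP5).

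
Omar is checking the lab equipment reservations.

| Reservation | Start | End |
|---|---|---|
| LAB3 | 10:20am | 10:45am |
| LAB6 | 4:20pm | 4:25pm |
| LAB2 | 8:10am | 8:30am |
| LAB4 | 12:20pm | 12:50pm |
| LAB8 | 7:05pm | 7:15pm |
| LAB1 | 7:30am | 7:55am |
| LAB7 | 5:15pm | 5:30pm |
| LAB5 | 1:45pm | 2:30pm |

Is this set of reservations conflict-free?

Yes

Sorted by start: LAB1, LAB2, LAB3, LAB4, LAB5, LAB6, LAB7, LAB8.
LAB2 starts after LAB1 ends — done with LAB1.
LAB3 starts after LAB2 ends — done with LAB2.
LAB4 starts after LAB3 ends — done with LAB3.
LAB5 starts after LAB4 ends — done with LAB4.
LAB6 starts after LAB5 ends — done with LAB5.
LAB7 starts after LAB6 ends — done with LAB6.
LAB8 starts after LAB7 ends.
Every pair is clear; the schedule has no overlaps.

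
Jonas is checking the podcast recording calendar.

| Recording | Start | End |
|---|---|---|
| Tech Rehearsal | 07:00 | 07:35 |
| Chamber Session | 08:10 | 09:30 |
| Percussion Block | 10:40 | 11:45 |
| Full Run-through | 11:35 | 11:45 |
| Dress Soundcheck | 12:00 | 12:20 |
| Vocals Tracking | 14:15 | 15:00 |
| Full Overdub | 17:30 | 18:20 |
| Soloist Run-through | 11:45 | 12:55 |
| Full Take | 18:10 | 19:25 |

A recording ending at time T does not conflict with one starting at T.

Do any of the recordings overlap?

Yes

Sorted by start: Tech Rehearsal, Chamber Session, Percussion Block, Full Run-through, Soloist Run-through, Dress Soundcheck, Vocals Tracking, Full Overdub, Full Take.
Chamber Session starts after Tech Rehearsal ends; Tech Rehearsal is clear from here.
Percussion Block starts after Chamber Session ends; Chamber Session is clear from here.
Full Run-through starts before Percussion Block ends → Percussion Block and Full Run-through overlap.
That's a conflict, so the schedule is not conflict-free.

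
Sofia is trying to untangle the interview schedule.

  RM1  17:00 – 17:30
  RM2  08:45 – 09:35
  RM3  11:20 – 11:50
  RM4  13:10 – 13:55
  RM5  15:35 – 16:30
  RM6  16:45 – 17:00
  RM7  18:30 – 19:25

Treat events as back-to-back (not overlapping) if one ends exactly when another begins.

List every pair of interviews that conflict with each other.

Check each pair: they overlap iff neither finishes before the other starts.
Sorted by start: RM2, RM3, RM4, RM5, RM6, RM1, RM7.
RM3 starts after RM2 ends; RM2 is clear from here.
RM4 starts after RM3 ends; RM3 is clear from here.
RM5 starts after RM4 ends; RM4 is clear from here.
RM6 starts after RM5 ends; RM5 is clear from here.
RM1 starts exactly when RM6 ends (back-to-back, no overlap); RM6 is clear from here.
RM7 starts after RM1 ends.

no conflicts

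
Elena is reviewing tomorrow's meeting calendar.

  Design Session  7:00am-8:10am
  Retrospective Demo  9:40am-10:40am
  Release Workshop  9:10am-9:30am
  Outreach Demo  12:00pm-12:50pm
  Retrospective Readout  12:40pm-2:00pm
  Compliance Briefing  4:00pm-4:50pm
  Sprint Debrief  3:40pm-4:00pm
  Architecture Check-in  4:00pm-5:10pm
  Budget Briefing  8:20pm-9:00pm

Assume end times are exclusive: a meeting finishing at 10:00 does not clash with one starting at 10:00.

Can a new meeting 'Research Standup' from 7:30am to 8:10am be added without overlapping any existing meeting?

No — it overlaps Design Session

Design Session: starts 7:00am before Research Standup ends 8:10am, and ends 8:10am after Research Standup starts 7:30am → overlap.
Release Workshop: starts 9:10am at or after Research Standup ends 8:10am → clear.
Retrospective Demo: starts 9:40am at or after Research Standup ends 8:10am → clear.
Outreach Demo: starts 12:00pm at or after Research Standup ends 8:10am → clear.
Retrospective Readout: starts 12:40pm at or after Research Standup ends 8:10am → clear.
Sprint Debrief: starts 3:40pm at or after Research Standup ends 8:10am → clear.
Compliance Briefing: starts 4:00pm at or after Research Standup ends 8:10am → clear.
Architecture Check-in: starts 4:00pm at or after Research Standup ends 8:10am → clear.
Budget Briefing: starts 8:20pm at or after Research Standup ends 8:10am → clear.
Research Standup overlaps Design Session.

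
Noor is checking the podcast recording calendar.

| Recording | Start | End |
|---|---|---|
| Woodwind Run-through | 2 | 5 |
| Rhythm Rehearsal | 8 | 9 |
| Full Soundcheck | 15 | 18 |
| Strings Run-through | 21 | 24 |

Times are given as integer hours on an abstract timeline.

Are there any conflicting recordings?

No

Two intervals overlap when each starts before the other ends.
Sorted by start: Woodwind Run-through, Rhythm Rehearsal, Full Soundcheck, Strings Run-through.
Rhythm Rehearsal starts after Woodwind Run-through ends, so nothing later overlaps Woodwind Run-through either.
Full Soundcheck starts after Rhythm Rehearsal ends, so nothing later overlaps Rhythm Rehearsal either.
Strings Run-through starts after Full Soundcheck ends.
Every pair is clear; the schedule has no overlaps.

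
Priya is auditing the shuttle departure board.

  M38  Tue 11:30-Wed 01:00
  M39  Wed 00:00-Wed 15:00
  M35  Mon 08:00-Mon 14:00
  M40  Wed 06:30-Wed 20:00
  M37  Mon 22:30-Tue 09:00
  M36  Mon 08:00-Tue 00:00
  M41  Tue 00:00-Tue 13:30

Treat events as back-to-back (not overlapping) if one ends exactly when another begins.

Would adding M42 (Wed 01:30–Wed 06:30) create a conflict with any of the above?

M35: ends Mon 14:00 at or before M42 starts Wed 01:30 → clear.
M36: ends Tue 00:00 at or before M42 starts Wed 01:30 → clear.
M37: ends Tue 09:00 at or before M42 starts Wed 01:30 → clear.
M41: ends Tue 13:30 at or before M42 starts Wed 01:30 → clear.
M38: ends Wed 01:00 at or before M42 starts Wed 01:30 → clear.
M39: starts Wed 00:00 before M42 ends Wed 06:30, and ends Wed 15:00 after M42 starts Wed 01:30 → overlap.
M40: starts Wed 06:30 at or after M42 ends Wed 06:30 → clear.
M42 overlaps M39.

Yes — it overlaps M39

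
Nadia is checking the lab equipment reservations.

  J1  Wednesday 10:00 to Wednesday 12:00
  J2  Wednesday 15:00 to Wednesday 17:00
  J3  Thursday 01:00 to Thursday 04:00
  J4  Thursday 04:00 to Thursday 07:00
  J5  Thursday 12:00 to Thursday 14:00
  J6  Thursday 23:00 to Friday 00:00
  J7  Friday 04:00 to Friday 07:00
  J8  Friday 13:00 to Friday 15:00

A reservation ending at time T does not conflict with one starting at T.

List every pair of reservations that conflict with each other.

Sorted by start: J1, J2, J3, J4, J5, J6, J7, J8.
J2 starts after J1 ends; J1 is clear from here.
J3 starts after J2 ends; J2 is clear from here.
J4 starts exactly when J3 ends (back-to-back, no overlap); J3 is clear from here.
J5 starts after J4 ends; J4 is clear from here.
J6 starts after J5 ends; J5 is clear from here.
J7 starts after J6 ends; J6 is clear from here.
J8 starts after J7 ends.

no conflicts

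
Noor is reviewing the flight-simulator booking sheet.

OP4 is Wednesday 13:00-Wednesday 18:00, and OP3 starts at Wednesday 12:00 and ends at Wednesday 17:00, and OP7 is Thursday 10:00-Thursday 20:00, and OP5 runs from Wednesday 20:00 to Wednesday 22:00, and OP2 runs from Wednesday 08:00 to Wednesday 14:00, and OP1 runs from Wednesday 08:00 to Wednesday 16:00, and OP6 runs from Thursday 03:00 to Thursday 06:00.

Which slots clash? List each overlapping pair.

OP1 & OP2, OP1 & OP3, OP1 & OP4, OP2 & OP3, OP2 & OP4, OP3 & OP4

Two intervals overlap when each starts before the other ends.
Sorted by start: OP1, OP2, OP3, OP4, OP5, OP6, OP7.
OP2 starts before OP1 ends → OP1 and OP2 overlap.
OP3 starts before OP1 ends → OP1 and OP3 overlap.
OP4 starts before OP1 ends → OP1 and OP4 overlap.
OP5 starts after OP1 ends, so nothing later overlaps OP1 either.
OP3 starts before OP2 ends → OP2 and OP3 overlap.
OP4 starts before OP2 ends → OP2 and OP4 overlap.
OP5 starts after OP2 ends, so nothing later overlaps OP2 either.
OP4 starts before OP3 ends → OP3 and OP4 overlap.
OP5 starts after OP3 ends, so nothing later overlaps OP3 either.
OP5 starts after OP4 ends, so nothing later overlaps OP4 either.
OP6 starts after OP5 ends, so nothing later overlaps OP5 either.
OP7 starts after OP6 ends.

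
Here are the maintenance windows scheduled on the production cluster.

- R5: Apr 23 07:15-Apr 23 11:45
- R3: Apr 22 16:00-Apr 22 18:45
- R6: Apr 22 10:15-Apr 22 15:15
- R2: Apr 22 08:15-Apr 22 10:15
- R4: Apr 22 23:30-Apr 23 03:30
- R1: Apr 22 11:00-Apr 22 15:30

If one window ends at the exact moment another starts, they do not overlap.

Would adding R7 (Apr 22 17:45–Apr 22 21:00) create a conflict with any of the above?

R2: ends Apr 22 10:15 at or before R7 starts Apr 22 17:45 → clear.
R6: ends Apr 22 15:15 at or before R7 starts Apr 22 17:45 → clear.
R1: ends Apr 22 15:30 at or before R7 starts Apr 22 17:45 → clear.
R3: starts Apr 22 16:00 before R7 ends Apr 22 21:00, and ends Apr 22 18:45 after R7 starts Apr 22 17:45 → overlap.
R4: starts Apr 22 23:30 at or after R7 ends Apr 22 21:00 → clear.
R5: starts Apr 23 07:15 at or after R7 ends Apr 22 21:00 → clear.
R7 overlaps R3.

Yes — it overlaps R3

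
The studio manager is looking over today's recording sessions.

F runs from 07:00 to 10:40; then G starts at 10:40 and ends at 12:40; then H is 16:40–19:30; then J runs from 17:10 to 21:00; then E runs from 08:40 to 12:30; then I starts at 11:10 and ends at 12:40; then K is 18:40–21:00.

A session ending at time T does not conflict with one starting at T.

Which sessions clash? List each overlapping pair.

E & F, E & G, E & I, G & I, H & J, H & K, J & K

Sorted by start: F, E, G, I, H, J, K.
E starts before F ends → F and E overlap.
G starts exactly when F ends (back-to-back, no overlap), so nothing later overlaps F either.
G starts before E ends → E and G overlap.
I starts before E ends → E and I overlap.
H starts after E ends, so nothing later overlaps E either.
I starts before G ends → G and I overlap.
H starts after G ends, so nothing later overlaps G either.
H starts after I ends, so nothing later overlaps I either.
J starts before H ends → H and J overlap.
K starts before H ends → H and K overlap.
K starts before J ends → J and K overlap.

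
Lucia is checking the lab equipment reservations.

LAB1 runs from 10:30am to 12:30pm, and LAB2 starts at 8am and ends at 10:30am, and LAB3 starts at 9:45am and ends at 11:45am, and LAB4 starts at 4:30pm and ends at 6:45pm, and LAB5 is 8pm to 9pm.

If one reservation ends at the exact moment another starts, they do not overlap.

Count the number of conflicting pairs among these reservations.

Check each pair: they overlap iff neither finishes before the other starts.
Sorted by start: LAB2, LAB3, LAB1, LAB4, LAB5.
LAB3 starts before LAB2 ends → LAB2 and LAB3 overlap.
LAB1 starts exactly when LAB2 ends (back-to-back, no overlap); LAB2 is clear from here.
LAB1 starts before LAB3 ends → LAB3 and LAB1 overlap.
LAB4 starts after LAB3 ends; LAB3 is clear from here.
LAB4 starts after LAB1 ends; LAB1 is clear from here.
LAB5 starts after LAB4 ends.
Overlapping pairs: LAB1 & LAB3, LAB2 & LAB3 — 2 in total.

2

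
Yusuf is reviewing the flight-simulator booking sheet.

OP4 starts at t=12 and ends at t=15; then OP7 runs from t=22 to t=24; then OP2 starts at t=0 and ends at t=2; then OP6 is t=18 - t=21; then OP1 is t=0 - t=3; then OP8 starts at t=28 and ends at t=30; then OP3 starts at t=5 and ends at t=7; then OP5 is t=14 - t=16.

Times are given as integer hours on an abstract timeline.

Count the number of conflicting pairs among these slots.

Two intervals overlap when each starts before the other ends.
Sorted by start: OP1, OP2, OP3, OP4, OP5, OP6, OP7, OP8.
OP2 starts before OP1 ends → OP1 and OP2 overlap.
OP3 starts after OP1 ends, so nothing later overlaps OP1 either.
OP3 starts after OP2 ends, so nothing later overlaps OP2 either.
OP4 starts after OP3 ends, so nothing later overlaps OP3 either.
OP5 starts before OP4 ends → OP4 and OP5 overlap.
OP6 starts after OP4 ends, so nothing later overlaps OP4 either.
OP6 starts after OP5 ends, so nothing later overlaps OP5 either.
OP7 starts after OP6 ends, so nothing later overlaps OP6 either.
OP8 starts after OP7 ends.
Overlapping pairs: OP1 & OP2, OP4 & OP5 — 2 in total.

2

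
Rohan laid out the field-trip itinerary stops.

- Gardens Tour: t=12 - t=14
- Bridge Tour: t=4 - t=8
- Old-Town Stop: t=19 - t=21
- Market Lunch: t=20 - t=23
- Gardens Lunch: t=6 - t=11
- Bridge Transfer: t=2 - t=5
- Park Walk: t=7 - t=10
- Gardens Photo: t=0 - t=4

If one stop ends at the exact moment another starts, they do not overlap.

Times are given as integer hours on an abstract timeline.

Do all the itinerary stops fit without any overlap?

Sorted by start: Gardens Photo, Bridge Transfer, Bridge Tour, Gardens Lunch, Park Walk, Gardens Tour, Old-Town Stop, Market Lunch.
Bridge Transfer starts before Gardens Photo ends → Gardens Photo and Bridge Transfer overlap.
That's a conflict, so the schedule is not conflict-free.

No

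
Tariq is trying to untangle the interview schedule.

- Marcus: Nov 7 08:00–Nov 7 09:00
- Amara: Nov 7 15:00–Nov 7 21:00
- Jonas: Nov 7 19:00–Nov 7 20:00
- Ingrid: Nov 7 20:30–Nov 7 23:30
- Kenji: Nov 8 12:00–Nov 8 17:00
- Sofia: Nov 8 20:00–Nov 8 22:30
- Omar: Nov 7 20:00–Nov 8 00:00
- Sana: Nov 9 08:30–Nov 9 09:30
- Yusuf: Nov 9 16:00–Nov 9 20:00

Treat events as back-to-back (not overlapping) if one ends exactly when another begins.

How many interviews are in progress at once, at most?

3

Sweep the timeline, counting +1 at each start and −1 at each end (ends before starts at a tie):
Nov 7 08:00 start Marcus → 1
Nov 7 09:00 end Marcus → 0
Nov 7 15:00 start Amara → 1
Nov 7 19:00 start Jonas → 2
Nov 7 20:00 end Jonas → 1
Nov 7 20:00 start Omar → 2
Nov 7 20:30 start Ingrid → 3
Nov 7 21:00 end Amara → 2
Nov 7 23:30 end Ingrid → 1
Nov 8 00:00 end Omar → 0
Nov 8 12:00 start Kenji → 1
Nov 8 17:00 end Kenji → 0
Nov 8 20:00 start Sofia → 1
Nov 8 22:30 end Sofia → 0
Nov 9 08:30 start Sana → 1
Nov 9 09:30 end Sana → 0
Nov 9 16:00 start Yusuf → 1
Nov 9 20:00 end Yusuf → 0
Peak is 3, at Nov 7 20:30 (Amara, Ingrid, Omar).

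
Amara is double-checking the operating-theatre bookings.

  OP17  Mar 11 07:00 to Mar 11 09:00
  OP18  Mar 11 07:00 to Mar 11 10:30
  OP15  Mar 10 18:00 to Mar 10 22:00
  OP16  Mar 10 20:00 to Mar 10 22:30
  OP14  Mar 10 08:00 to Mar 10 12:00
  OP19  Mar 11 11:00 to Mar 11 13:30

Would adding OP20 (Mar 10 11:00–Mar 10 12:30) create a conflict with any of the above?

Yes — it overlaps OP14

OP14: starts Mar 10 08:00 before OP20 ends Mar 10 12:30, and ends Mar 10 12:00 after OP20 starts Mar 10 11:00 → overlap.
OP15: starts Mar 10 18:00 at or after OP20 ends Mar 10 12:30 → clear.
OP16: starts Mar 10 20:00 at or after OP20 ends Mar 10 12:30 → clear.
OP17: starts Mar 11 07:00 at or after OP20 ends Mar 10 12:30 → clear.
OP18: starts Mar 11 07:00 at or after OP20 ends Mar 10 12:30 → clear.
OP19: starts Mar 11 11:00 at or after OP20 ends Mar 10 12:30 → clear.
OP20 overlaps OP14.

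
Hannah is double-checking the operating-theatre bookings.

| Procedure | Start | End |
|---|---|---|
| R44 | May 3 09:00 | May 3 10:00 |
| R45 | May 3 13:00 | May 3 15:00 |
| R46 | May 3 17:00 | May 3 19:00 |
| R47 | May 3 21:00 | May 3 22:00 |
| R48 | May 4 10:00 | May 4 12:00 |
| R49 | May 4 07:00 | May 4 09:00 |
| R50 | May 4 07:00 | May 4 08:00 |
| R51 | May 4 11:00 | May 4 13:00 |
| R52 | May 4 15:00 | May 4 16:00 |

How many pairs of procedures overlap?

2

Two intervals overlap when each starts before the other ends.
Sorted by start: R44, R45, R46, R47, R49, R50, R48, R51, R52.
R45 starts after R44 ends, so nothing later overlaps R44 either.
R46 starts after R45 ends, so nothing later overlaps R45 either.
R47 starts after R46 ends, so nothing later overlaps R46 either.
R49 starts after R47 ends, so nothing later overlaps R47 either.
R50 starts before R49 ends → R49 and R50 overlap.
R48 starts after R49 ends, so nothing later overlaps R49 either.
R48 starts after R50 ends, so nothing later overlaps R50 either.
R51 starts before R48 ends → R48 and R51 overlap.
R52 starts after R48 ends.
R52 starts after R51 ends.
Overlapping pairs: R48 & R51, R49 & R50 — 2 in total.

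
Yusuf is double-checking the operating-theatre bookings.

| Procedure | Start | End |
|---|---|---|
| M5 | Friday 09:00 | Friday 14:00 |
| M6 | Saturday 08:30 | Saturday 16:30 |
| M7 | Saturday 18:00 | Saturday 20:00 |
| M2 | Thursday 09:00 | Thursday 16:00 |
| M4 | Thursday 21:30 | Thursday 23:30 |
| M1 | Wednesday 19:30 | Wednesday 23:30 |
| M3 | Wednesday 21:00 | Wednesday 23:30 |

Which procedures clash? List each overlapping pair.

Two intervals overlap when each starts before the other ends.
Sorted by start: M1, M3, M2, M4, M5, M6, M7.
M3 starts before M1 ends → M1 and M3 overlap.
M2 starts after M1 ends — done with M1.
M2 starts after M3 ends — done with M3.
M4 starts after M2 ends — done with M2.
M5 starts after M4 ends — done with M4.
M6 starts after M5 ends — done with M5.
M7 starts after M6 ends.

M1 & M3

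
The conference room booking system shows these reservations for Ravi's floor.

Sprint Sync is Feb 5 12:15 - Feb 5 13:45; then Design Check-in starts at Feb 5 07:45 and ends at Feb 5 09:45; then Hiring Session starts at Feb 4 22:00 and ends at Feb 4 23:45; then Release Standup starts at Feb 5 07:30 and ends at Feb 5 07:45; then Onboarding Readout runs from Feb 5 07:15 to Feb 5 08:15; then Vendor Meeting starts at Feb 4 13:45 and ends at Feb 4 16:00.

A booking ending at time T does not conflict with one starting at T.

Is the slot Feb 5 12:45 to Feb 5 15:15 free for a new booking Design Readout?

No — it overlaps Sprint Sync

Vendor Meeting: ends Feb 4 16:00 at or before Design Readout starts Feb 5 12:45 → clear.
Hiring Session: ends Feb 4 23:45 at or before Design Readout starts Feb 5 12:45 → clear.
Onboarding Readout: ends Feb 5 08:15 at or before Design Readout starts Feb 5 12:45 → clear.
Release Standup: ends Feb 5 07:45 at or before Design Readout starts Feb 5 12:45 → clear.
Design Check-in: ends Feb 5 09:45 at or before Design Readout starts Feb 5 12:45 → clear.
Sprint Sync: starts Feb 5 12:15 before Design Readout ends Feb 5 15:15, and ends Feb 5 13:45 after Design Readout starts Feb 5 12:45 → overlap.
Design Readout overlaps Sprint Sync.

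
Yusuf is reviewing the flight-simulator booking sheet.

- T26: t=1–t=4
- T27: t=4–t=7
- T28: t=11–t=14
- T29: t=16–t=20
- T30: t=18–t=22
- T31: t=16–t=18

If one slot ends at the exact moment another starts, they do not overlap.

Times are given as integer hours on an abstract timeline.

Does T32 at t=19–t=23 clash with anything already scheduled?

T26: ends t=4 at or before T32 starts t=19 → clear.
T27: ends t=7 at or before T32 starts t=19 → clear.
T28: ends t=14 at or before T32 starts t=19 → clear.
T29: starts t=16 before T32 ends t=23, and ends t=20 after T32 starts t=19 → overlap.
T31: ends t=18 at or before T32 starts t=19 → clear.
T30: starts t=18 before T32 ends t=23, and ends t=22 after T32 starts t=19 → overlap.
T32 overlaps T29, T30.

Yes — it overlaps T29, T30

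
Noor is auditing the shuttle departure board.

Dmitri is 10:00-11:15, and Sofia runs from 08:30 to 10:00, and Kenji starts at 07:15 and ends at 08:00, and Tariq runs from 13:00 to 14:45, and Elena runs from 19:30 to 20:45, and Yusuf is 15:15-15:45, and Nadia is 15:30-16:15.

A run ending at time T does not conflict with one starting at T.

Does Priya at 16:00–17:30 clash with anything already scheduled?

Kenji: ends 08:00 at or before Priya starts 16:00 → clear.
Sofia: ends 10:00 at or before Priya starts 16:00 → clear.
Dmitri: ends 11:15 at or before Priya starts 16:00 → clear.
Tariq: ends 14:45 at or before Priya starts 16:00 → clear.
Yusuf: ends 15:45 at or before Priya starts 16:00 → clear.
Nadia: starts 15:30 before Priya ends 17:30, and ends 16:15 after Priya starts 16:00 → overlap.
Elena: starts 19:30 at or after Priya ends 17:30 → clear.
Priya overlaps Nadia.

Yes — it overlaps Nadia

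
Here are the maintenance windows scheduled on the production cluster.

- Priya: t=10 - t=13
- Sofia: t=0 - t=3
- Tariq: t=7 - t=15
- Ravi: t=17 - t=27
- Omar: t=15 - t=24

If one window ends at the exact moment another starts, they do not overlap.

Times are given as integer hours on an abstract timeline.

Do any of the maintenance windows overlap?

Yes

Sorted by start: Sofia, Tariq, Priya, Omar, Ravi.
Tariq starts after Sofia ends; Sofia is clear from here.
Priya starts before Tariq ends → Tariq and Priya overlap.
That's a conflict, so the schedule is not conflict-free.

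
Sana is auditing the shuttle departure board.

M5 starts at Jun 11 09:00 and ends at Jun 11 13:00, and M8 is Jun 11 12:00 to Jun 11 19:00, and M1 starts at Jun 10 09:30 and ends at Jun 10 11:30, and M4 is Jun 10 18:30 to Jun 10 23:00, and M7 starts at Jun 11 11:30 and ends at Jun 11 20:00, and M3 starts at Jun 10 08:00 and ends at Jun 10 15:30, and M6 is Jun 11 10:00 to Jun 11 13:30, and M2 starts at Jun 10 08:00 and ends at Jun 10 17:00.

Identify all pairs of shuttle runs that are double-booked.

M1 & M2, M1 & M3, M2 & M3, M5 & M6, M5 & M7, M5 & M8, M6 & M7, M6 & M8, M7 & M8

Sorted by start: M2, M3, M1, M4, M5, M6, M7, M8.
M3 starts before M2 ends → M2 and M3 overlap.
M1 starts before M2 ends → M2 and M1 overlap.
M4 starts after M2 ends; M2 is clear from here.
M1 starts before M3 ends → M3 and M1 overlap.
M4 starts after M3 ends; M3 is clear from here.
M4 starts after M1 ends; M1 is clear from here.
M5 starts after M4 ends; M4 is clear from here.
M6 starts before M5 ends → M5 and M6 overlap.
M7 starts before M5 ends → M5 and M7 overlap.
M8 starts before M5 ends → M5 and M8 overlap.
M7 starts before M6 ends → M6 and M7 overlap.
M8 starts before M6 ends → M6 and M8 overlap.
M8 starts before M7 ends → M7 and M8 overlap.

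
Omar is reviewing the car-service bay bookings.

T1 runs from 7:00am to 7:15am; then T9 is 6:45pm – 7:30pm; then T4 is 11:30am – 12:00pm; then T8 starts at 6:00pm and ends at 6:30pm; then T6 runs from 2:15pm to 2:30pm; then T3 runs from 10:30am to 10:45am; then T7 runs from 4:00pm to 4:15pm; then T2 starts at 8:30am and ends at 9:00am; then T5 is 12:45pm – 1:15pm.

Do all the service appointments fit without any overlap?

Check each pair: they overlap iff neither finishes before the other starts.
Sorted by start: T1, T2, T3, T4, T5, T6, T7, T8, T9.
T2 starts after T1 ends; T1 is clear from here.
T3 starts after T2 ends; T2 is clear from here.
T4 starts after T3 ends; T3 is clear from here.
T5 starts after T4 ends; T4 is clear from here.
T6 starts after T5 ends; T5 is clear from here.
T7 starts after T6 ends; T6 is clear from here.
T8 starts after T7 ends; T7 is clear from here.
T9 starts after T8 ends.
Every pair is clear; the schedule has no overlaps.

Yes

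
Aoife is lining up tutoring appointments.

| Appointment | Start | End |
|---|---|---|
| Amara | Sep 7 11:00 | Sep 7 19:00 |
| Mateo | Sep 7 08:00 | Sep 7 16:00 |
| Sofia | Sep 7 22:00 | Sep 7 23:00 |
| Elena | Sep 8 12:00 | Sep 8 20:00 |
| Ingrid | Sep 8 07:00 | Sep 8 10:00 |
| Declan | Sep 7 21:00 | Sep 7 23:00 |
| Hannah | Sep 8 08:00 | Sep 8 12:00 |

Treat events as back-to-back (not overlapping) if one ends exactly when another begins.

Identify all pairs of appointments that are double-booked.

Sorted by start: Mateo, Amara, Declan, Sofia, Ingrid, Hannah, Elena.
Amara starts before Mateo ends → Mateo and Amara overlap.
Declan starts after Mateo ends — done with Mateo.
Declan starts after Amara ends — done with Amara.
Sofia starts before Declan ends → Declan and Sofia overlap.
Ingrid starts after Declan ends — done with Declan.
Ingrid starts after Sofia ends — done with Sofia.
Hannah starts before Ingrid ends → Ingrid and Hannah overlap.
Elena starts after Ingrid ends.
Elena starts exactly when Hannah ends (back-to-back, no overlap).

Amara & Mateo, Declan & Sofia, Hannah & Ingrid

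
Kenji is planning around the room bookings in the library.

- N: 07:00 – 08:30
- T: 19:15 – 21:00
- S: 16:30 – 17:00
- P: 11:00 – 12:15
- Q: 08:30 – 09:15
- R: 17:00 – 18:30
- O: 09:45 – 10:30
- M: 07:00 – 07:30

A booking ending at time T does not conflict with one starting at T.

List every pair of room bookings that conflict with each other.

Sorted by start: M, N, Q, O, P, S, R, T.
N starts before M ends → M and N overlap.
Q starts after M ends, so nothing later overlaps M either.
Q starts exactly when N ends (back-to-back, no overlap), so nothing later overlaps N either.
O starts after Q ends, so nothing later overlaps Q either.
P starts after O ends, so nothing later overlaps O either.
S starts after P ends, so nothing later overlaps P either.
R starts exactly when S ends (back-to-back, no overlap), so nothing later overlaps S either.
T starts after R ends.

M & N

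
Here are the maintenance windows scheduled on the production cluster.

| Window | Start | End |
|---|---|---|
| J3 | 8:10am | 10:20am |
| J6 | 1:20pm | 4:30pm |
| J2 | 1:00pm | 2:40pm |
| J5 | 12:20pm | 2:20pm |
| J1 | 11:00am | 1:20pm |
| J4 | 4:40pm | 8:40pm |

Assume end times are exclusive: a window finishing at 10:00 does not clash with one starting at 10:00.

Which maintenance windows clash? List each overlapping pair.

J1 & J2, J1 & J5, J2 & J5, J2 & J6, J5 & J6

Two intervals overlap when each starts before the other ends.
Sorted by start: J3, J1, J5, J2, J6, J4.
J1 starts after J3 ends — done with J3.
J5 starts before J1 ends → J1 and J5 overlap.
J2 starts before J1 ends → J1 and J2 overlap.
J6 starts exactly when J1 ends (back-to-back, no overlap) — done with J1.
J2 starts before J5 ends → J5 and J2 overlap.
J6 starts before J5 ends → J5 and J6 overlap.
J4 starts after J5 ends.
J6 starts before J2 ends → J2 and J6 overlap.
J4 starts after J2 ends.
J4 starts after J6 ends.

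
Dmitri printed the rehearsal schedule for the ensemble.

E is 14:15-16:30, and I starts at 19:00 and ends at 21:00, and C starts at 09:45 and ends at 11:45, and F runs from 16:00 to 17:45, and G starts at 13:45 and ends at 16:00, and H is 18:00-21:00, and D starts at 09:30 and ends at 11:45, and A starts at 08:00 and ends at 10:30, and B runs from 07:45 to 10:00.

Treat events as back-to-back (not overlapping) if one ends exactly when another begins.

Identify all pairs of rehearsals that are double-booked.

Sorted by start: B, A, D, C, G, E, F, H, I.
A starts before B ends → B and A overlap.
D starts before B ends → B and D overlap.
C starts before B ends → B and C overlap.
G starts after B ends, so B has no further overlaps.
D starts before A ends → A and D overlap.
C starts before A ends → A and C overlap.
G starts after A ends, so A has no further overlaps.
C starts before D ends → D and C overlap.
G starts after D ends, so D has no further overlaps.
G starts after C ends, so C has no further overlaps.
E starts before G ends → G and E overlap.
F starts exactly when G ends (back-to-back, no overlap), so G has no further overlaps.
F starts before E ends → E and F overlap.
H starts after E ends, so E has no further overlaps.
H starts after F ends, so F has no further overlaps.
I starts before H ends → H and I overlap.

A & B, A & C, A & D, B & C, B & D, C & D, E & F, E & G, H & I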